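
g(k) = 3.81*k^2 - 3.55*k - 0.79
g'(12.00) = 87.89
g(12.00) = 505.25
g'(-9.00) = -72.13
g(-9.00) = 339.77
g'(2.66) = 16.72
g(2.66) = 16.73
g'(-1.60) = -15.74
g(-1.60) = 14.64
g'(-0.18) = -4.92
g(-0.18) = -0.03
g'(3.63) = 24.11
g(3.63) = 36.53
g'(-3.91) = -33.34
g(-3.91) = 71.34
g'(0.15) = -2.41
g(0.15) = -1.24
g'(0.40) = -0.50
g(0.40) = -1.60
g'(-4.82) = -40.28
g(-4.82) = 104.84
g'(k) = 7.62*k - 3.55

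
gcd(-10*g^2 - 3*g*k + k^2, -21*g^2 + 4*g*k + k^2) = 1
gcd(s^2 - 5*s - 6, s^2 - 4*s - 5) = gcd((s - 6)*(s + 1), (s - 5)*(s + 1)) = s + 1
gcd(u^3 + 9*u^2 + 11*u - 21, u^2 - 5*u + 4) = u - 1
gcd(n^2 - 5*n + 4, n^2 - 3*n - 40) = 1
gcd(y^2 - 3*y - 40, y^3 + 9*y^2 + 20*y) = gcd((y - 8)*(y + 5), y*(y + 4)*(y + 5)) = y + 5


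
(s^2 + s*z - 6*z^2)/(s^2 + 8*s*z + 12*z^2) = (s^2 + s*z - 6*z^2)/(s^2 + 8*s*z + 12*z^2)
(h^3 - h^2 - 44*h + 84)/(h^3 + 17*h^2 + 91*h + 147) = (h^2 - 8*h + 12)/(h^2 + 10*h + 21)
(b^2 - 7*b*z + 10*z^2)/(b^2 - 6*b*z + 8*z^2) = (-b + 5*z)/(-b + 4*z)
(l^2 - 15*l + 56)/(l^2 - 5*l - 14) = (l - 8)/(l + 2)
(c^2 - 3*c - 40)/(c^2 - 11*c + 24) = (c + 5)/(c - 3)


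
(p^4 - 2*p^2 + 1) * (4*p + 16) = 4*p^5 + 16*p^4 - 8*p^3 - 32*p^2 + 4*p + 16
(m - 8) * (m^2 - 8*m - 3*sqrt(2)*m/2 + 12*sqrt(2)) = m^3 - 16*m^2 - 3*sqrt(2)*m^2/2 + 24*sqrt(2)*m + 64*m - 96*sqrt(2)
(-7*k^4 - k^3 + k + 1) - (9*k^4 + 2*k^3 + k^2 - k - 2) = -16*k^4 - 3*k^3 - k^2 + 2*k + 3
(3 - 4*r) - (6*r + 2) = 1 - 10*r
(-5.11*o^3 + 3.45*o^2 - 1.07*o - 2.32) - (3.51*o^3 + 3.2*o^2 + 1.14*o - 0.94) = -8.62*o^3 + 0.25*o^2 - 2.21*o - 1.38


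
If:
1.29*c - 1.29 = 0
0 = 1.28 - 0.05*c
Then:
No Solution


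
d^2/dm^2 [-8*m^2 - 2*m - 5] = -16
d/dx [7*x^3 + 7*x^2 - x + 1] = 21*x^2 + 14*x - 1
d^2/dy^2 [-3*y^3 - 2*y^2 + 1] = -18*y - 4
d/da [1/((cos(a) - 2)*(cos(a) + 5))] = (2*cos(a) + 3)*sin(a)/((cos(a) - 2)^2*(cos(a) + 5)^2)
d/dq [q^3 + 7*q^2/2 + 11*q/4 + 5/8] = 3*q^2 + 7*q + 11/4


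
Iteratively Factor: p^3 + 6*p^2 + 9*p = (p + 3)*(p^2 + 3*p) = p*(p + 3)*(p + 3)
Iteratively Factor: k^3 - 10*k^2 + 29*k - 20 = (k - 1)*(k^2 - 9*k + 20) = (k - 5)*(k - 1)*(k - 4)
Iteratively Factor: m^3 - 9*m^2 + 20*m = (m - 5)*(m^2 - 4*m) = (m - 5)*(m - 4)*(m)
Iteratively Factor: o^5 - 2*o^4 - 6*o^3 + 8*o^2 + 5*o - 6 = (o - 1)*(o^4 - o^3 - 7*o^2 + o + 6) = (o - 3)*(o - 1)*(o^3 + 2*o^2 - o - 2) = (o - 3)*(o - 1)^2*(o^2 + 3*o + 2) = (o - 3)*(o - 1)^2*(o + 2)*(o + 1)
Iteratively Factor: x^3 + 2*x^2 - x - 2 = (x - 1)*(x^2 + 3*x + 2) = (x - 1)*(x + 2)*(x + 1)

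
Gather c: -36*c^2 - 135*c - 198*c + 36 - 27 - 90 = -36*c^2 - 333*c - 81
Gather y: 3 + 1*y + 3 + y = 2*y + 6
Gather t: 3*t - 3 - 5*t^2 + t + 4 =-5*t^2 + 4*t + 1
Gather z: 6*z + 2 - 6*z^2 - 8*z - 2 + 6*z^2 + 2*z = 0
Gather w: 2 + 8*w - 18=8*w - 16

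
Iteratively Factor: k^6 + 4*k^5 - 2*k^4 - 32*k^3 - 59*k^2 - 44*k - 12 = (k + 2)*(k^5 + 2*k^4 - 6*k^3 - 20*k^2 - 19*k - 6) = (k + 2)^2*(k^4 - 6*k^2 - 8*k - 3) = (k + 1)*(k + 2)^2*(k^3 - k^2 - 5*k - 3) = (k + 1)^2*(k + 2)^2*(k^2 - 2*k - 3) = (k - 3)*(k + 1)^2*(k + 2)^2*(k + 1)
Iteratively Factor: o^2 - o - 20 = (o + 4)*(o - 5)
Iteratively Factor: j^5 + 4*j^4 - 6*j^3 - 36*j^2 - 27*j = (j + 3)*(j^4 + j^3 - 9*j^2 - 9*j) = j*(j + 3)*(j^3 + j^2 - 9*j - 9) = j*(j - 3)*(j + 3)*(j^2 + 4*j + 3) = j*(j - 3)*(j + 3)^2*(j + 1)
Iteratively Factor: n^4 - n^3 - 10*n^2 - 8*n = (n - 4)*(n^3 + 3*n^2 + 2*n) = (n - 4)*(n + 2)*(n^2 + n) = n*(n - 4)*(n + 2)*(n + 1)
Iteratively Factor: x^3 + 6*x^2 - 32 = (x - 2)*(x^2 + 8*x + 16) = (x - 2)*(x + 4)*(x + 4)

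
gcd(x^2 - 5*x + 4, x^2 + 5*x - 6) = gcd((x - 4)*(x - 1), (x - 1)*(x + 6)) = x - 1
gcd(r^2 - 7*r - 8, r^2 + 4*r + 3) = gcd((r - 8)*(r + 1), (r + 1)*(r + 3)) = r + 1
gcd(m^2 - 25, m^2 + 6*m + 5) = m + 5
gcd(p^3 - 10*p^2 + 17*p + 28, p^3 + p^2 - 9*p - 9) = p + 1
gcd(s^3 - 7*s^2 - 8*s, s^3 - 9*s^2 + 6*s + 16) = s^2 - 7*s - 8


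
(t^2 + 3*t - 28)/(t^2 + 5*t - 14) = (t - 4)/(t - 2)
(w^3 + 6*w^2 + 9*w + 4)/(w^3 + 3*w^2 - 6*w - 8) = (w + 1)/(w - 2)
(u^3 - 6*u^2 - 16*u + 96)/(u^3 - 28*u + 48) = (u^2 - 2*u - 24)/(u^2 + 4*u - 12)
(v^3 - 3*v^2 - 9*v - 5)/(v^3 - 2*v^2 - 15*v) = (v^2 + 2*v + 1)/(v*(v + 3))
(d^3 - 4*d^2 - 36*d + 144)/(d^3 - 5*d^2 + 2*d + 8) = (d^2 - 36)/(d^2 - d - 2)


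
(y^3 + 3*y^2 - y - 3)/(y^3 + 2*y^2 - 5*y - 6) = (y - 1)/(y - 2)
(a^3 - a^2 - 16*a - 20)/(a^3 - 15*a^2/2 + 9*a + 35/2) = 2*(a^2 + 4*a + 4)/(2*a^2 - 5*a - 7)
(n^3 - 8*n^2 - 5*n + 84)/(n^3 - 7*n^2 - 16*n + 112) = (n + 3)/(n + 4)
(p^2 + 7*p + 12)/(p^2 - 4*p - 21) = (p + 4)/(p - 7)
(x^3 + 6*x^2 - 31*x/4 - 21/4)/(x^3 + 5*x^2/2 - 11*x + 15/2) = (2*x^2 + 15*x + 7)/(2*(x^2 + 4*x - 5))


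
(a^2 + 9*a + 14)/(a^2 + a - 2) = (a + 7)/(a - 1)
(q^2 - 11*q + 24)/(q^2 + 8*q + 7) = (q^2 - 11*q + 24)/(q^2 + 8*q + 7)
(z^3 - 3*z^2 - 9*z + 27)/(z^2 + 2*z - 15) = (z^2 - 9)/(z + 5)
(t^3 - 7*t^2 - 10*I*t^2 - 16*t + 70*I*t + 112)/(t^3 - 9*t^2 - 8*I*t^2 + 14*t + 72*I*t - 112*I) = (t - 2*I)/(t - 2)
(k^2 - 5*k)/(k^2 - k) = (k - 5)/(k - 1)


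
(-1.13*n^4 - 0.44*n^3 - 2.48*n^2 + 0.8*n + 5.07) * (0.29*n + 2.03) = -0.3277*n^5 - 2.4215*n^4 - 1.6124*n^3 - 4.8024*n^2 + 3.0943*n + 10.2921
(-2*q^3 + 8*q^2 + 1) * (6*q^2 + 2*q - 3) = -12*q^5 + 44*q^4 + 22*q^3 - 18*q^2 + 2*q - 3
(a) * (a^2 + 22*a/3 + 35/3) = a^3 + 22*a^2/3 + 35*a/3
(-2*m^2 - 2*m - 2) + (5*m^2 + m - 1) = 3*m^2 - m - 3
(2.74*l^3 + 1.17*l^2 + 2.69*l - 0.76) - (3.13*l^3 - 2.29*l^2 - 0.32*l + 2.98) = -0.39*l^3 + 3.46*l^2 + 3.01*l - 3.74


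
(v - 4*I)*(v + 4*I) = v^2 + 16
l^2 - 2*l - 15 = (l - 5)*(l + 3)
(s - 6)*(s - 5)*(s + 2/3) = s^3 - 31*s^2/3 + 68*s/3 + 20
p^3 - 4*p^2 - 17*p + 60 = (p - 5)*(p - 3)*(p + 4)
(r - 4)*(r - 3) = r^2 - 7*r + 12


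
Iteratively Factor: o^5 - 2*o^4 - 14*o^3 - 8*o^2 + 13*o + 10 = (o + 1)*(o^4 - 3*o^3 - 11*o^2 + 3*o + 10) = (o + 1)*(o + 2)*(o^3 - 5*o^2 - o + 5) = (o + 1)^2*(o + 2)*(o^2 - 6*o + 5) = (o - 1)*(o + 1)^2*(o + 2)*(o - 5)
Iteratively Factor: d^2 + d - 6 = (d - 2)*(d + 3)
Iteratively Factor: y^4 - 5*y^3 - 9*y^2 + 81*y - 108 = (y - 3)*(y^3 - 2*y^2 - 15*y + 36) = (y - 3)^2*(y^2 + y - 12) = (y - 3)^2*(y + 4)*(y - 3)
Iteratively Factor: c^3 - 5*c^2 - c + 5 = (c + 1)*(c^2 - 6*c + 5) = (c - 1)*(c + 1)*(c - 5)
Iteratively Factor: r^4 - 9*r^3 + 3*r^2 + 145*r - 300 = (r + 4)*(r^3 - 13*r^2 + 55*r - 75) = (r - 5)*(r + 4)*(r^2 - 8*r + 15) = (r - 5)*(r - 3)*(r + 4)*(r - 5)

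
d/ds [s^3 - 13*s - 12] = 3*s^2 - 13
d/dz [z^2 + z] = 2*z + 1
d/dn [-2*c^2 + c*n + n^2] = c + 2*n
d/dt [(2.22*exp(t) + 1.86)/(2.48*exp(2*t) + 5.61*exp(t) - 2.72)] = (-(2.22*exp(t) + 1.86)*(4.96*exp(t) + 5.61) + 5.5056*exp(2*t) + 12.4542*exp(t) - 6.0384)*exp(t)/(2.48*exp(2*t) + 5.61*exp(t) - 2.72)^2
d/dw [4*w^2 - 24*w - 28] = 8*w - 24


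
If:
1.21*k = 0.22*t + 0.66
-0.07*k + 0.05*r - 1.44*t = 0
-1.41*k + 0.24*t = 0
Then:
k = -8.00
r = -1364.80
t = -47.00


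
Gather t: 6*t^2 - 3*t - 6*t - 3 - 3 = 6*t^2 - 9*t - 6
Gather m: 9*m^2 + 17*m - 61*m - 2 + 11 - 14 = 9*m^2 - 44*m - 5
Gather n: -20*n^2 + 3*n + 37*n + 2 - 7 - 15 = -20*n^2 + 40*n - 20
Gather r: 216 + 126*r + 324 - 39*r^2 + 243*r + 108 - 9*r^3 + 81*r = -9*r^3 - 39*r^2 + 450*r + 648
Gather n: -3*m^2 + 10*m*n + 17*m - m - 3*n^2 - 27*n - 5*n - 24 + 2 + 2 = -3*m^2 + 16*m - 3*n^2 + n*(10*m - 32) - 20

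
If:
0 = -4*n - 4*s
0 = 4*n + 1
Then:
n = -1/4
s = 1/4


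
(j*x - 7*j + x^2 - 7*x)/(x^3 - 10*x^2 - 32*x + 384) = (j*x - 7*j + x^2 - 7*x)/(x^3 - 10*x^2 - 32*x + 384)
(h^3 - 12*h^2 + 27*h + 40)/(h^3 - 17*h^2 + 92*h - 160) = (h + 1)/(h - 4)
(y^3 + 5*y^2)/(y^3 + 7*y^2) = (y + 5)/(y + 7)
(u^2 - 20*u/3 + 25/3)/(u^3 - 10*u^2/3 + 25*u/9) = 3*(u - 5)/(u*(3*u - 5))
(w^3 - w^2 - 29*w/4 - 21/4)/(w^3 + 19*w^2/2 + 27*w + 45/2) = (2*w^2 - 5*w - 7)/(2*(w^2 + 8*w + 15))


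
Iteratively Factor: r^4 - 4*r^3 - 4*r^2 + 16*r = (r - 4)*(r^3 - 4*r) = (r - 4)*(r + 2)*(r^2 - 2*r) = r*(r - 4)*(r + 2)*(r - 2)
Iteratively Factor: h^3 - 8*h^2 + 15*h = (h - 5)*(h^2 - 3*h) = h*(h - 5)*(h - 3)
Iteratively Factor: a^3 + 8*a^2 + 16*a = (a)*(a^2 + 8*a + 16) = a*(a + 4)*(a + 4)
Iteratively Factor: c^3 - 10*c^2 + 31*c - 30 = (c - 2)*(c^2 - 8*c + 15) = (c - 5)*(c - 2)*(c - 3)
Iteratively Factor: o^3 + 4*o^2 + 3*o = (o)*(o^2 + 4*o + 3) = o*(o + 1)*(o + 3)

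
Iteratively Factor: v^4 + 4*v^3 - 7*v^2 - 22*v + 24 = (v - 1)*(v^3 + 5*v^2 - 2*v - 24) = (v - 1)*(v + 3)*(v^2 + 2*v - 8) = (v - 1)*(v + 3)*(v + 4)*(v - 2)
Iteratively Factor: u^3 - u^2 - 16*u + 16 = (u + 4)*(u^2 - 5*u + 4) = (u - 4)*(u + 4)*(u - 1)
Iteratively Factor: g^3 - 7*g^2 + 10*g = (g)*(g^2 - 7*g + 10) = g*(g - 5)*(g - 2)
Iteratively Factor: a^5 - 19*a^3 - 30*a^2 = (a)*(a^4 - 19*a^2 - 30*a) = a*(a + 2)*(a^3 - 2*a^2 - 15*a) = a*(a + 2)*(a + 3)*(a^2 - 5*a) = a^2*(a + 2)*(a + 3)*(a - 5)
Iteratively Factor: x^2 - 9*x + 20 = (x - 5)*(x - 4)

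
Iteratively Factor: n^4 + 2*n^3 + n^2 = (n + 1)*(n^3 + n^2) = n*(n + 1)*(n^2 + n) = n*(n + 1)^2*(n)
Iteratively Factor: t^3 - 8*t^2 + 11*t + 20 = (t - 4)*(t^2 - 4*t - 5) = (t - 4)*(t + 1)*(t - 5)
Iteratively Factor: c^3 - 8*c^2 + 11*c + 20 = (c + 1)*(c^2 - 9*c + 20) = (c - 5)*(c + 1)*(c - 4)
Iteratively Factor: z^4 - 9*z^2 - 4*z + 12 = (z - 1)*(z^3 + z^2 - 8*z - 12) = (z - 1)*(z + 2)*(z^2 - z - 6) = (z - 1)*(z + 2)^2*(z - 3)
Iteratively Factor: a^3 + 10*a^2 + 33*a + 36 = (a + 4)*(a^2 + 6*a + 9) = (a + 3)*(a + 4)*(a + 3)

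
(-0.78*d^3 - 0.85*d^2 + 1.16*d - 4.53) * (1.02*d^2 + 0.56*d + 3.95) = -0.7956*d^5 - 1.3038*d^4 - 2.3738*d^3 - 7.3285*d^2 + 2.0452*d - 17.8935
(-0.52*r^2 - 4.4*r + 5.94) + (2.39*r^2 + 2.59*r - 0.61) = 1.87*r^2 - 1.81*r + 5.33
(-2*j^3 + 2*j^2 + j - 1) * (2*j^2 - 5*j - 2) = -4*j^5 + 14*j^4 - 4*j^3 - 11*j^2 + 3*j + 2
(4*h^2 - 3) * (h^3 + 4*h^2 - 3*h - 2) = 4*h^5 + 16*h^4 - 15*h^3 - 20*h^2 + 9*h + 6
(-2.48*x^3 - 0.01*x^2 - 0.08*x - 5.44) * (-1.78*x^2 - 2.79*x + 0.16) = 4.4144*x^5 + 6.937*x^4 - 0.2265*x^3 + 9.9048*x^2 + 15.1648*x - 0.8704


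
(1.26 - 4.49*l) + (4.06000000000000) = 5.32 - 4.49*l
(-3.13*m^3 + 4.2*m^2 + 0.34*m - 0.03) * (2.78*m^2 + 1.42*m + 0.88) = -8.7014*m^5 + 7.2314*m^4 + 4.1548*m^3 + 4.0954*m^2 + 0.2566*m - 0.0264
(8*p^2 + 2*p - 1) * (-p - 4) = -8*p^3 - 34*p^2 - 7*p + 4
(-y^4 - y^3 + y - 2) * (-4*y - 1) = 4*y^5 + 5*y^4 + y^3 - 4*y^2 + 7*y + 2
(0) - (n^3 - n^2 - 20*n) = -n^3 + n^2 + 20*n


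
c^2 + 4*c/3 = c*(c + 4/3)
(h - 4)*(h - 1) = h^2 - 5*h + 4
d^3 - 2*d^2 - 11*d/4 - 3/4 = (d - 3)*(d + 1/2)^2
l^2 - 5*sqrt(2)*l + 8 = (l - 4*sqrt(2))*(l - sqrt(2))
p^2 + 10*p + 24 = (p + 4)*(p + 6)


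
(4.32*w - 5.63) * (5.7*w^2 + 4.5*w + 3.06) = 24.624*w^3 - 12.651*w^2 - 12.1158*w - 17.2278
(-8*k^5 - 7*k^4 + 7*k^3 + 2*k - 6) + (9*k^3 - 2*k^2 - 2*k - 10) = -8*k^5 - 7*k^4 + 16*k^3 - 2*k^2 - 16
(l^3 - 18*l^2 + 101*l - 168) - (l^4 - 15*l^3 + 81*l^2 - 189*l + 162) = -l^4 + 16*l^3 - 99*l^2 + 290*l - 330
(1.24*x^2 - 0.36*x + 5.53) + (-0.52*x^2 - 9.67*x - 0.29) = 0.72*x^2 - 10.03*x + 5.24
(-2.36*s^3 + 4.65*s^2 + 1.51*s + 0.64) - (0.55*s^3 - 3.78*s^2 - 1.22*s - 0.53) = -2.91*s^3 + 8.43*s^2 + 2.73*s + 1.17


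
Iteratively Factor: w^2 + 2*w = (w)*(w + 2)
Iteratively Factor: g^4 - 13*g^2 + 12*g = (g - 3)*(g^3 + 3*g^2 - 4*g) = (g - 3)*(g + 4)*(g^2 - g) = g*(g - 3)*(g + 4)*(g - 1)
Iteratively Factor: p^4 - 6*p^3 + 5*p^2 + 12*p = (p + 1)*(p^3 - 7*p^2 + 12*p) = p*(p + 1)*(p^2 - 7*p + 12) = p*(p - 4)*(p + 1)*(p - 3)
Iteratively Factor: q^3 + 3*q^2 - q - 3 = (q + 1)*(q^2 + 2*q - 3) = (q - 1)*(q + 1)*(q + 3)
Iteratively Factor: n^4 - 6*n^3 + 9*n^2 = (n)*(n^3 - 6*n^2 + 9*n) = n^2*(n^2 - 6*n + 9) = n^2*(n - 3)*(n - 3)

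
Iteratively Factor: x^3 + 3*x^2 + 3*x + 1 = (x + 1)*(x^2 + 2*x + 1) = (x + 1)^2*(x + 1)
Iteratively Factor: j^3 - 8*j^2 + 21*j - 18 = (j - 2)*(j^2 - 6*j + 9) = (j - 3)*(j - 2)*(j - 3)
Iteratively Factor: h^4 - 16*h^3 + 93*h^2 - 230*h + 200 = (h - 2)*(h^3 - 14*h^2 + 65*h - 100) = (h - 4)*(h - 2)*(h^2 - 10*h + 25) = (h - 5)*(h - 4)*(h - 2)*(h - 5)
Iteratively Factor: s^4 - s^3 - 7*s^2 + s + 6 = (s - 3)*(s^3 + 2*s^2 - s - 2) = (s - 3)*(s + 2)*(s^2 - 1) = (s - 3)*(s + 1)*(s + 2)*(s - 1)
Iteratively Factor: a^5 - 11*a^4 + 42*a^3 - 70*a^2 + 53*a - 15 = (a - 3)*(a^4 - 8*a^3 + 18*a^2 - 16*a + 5) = (a - 3)*(a - 1)*(a^3 - 7*a^2 + 11*a - 5) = (a - 3)*(a - 1)^2*(a^2 - 6*a + 5) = (a - 5)*(a - 3)*(a - 1)^2*(a - 1)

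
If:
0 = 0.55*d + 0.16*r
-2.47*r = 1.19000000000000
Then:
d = 0.14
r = -0.48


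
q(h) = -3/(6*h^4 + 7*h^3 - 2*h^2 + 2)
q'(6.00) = 0.00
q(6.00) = 0.00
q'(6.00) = 0.00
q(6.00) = 0.00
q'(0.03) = -0.08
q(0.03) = -1.50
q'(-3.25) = -0.01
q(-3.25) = -0.01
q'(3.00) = 0.01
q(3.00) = -0.00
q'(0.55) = 2.53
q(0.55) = -0.97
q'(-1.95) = -0.32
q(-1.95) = -0.10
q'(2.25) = 0.02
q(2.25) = -0.01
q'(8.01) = 0.00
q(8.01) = -0.00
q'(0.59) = 2.46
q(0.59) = -0.86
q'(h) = -3*(-24*h^3 - 21*h^2 + 4*h)/(6*h^4 + 7*h^3 - 2*h^2 + 2)^2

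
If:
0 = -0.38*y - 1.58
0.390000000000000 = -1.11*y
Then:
No Solution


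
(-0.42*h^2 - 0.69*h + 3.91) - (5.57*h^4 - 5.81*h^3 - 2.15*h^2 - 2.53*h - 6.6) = -5.57*h^4 + 5.81*h^3 + 1.73*h^2 + 1.84*h + 10.51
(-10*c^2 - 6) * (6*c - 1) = -60*c^3 + 10*c^2 - 36*c + 6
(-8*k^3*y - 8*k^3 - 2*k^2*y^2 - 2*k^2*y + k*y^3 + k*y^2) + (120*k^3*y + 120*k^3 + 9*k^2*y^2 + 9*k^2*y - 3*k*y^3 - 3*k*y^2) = 112*k^3*y + 112*k^3 + 7*k^2*y^2 + 7*k^2*y - 2*k*y^3 - 2*k*y^2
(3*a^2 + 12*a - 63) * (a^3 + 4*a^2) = 3*a^5 + 24*a^4 - 15*a^3 - 252*a^2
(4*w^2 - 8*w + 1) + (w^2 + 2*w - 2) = 5*w^2 - 6*w - 1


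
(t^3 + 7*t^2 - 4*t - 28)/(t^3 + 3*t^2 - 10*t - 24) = (t^2 + 5*t - 14)/(t^2 + t - 12)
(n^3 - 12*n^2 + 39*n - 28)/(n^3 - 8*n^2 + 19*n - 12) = (n - 7)/(n - 3)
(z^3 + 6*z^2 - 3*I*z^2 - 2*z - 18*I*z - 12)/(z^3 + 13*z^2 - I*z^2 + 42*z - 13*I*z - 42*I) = (z - 2*I)/(z + 7)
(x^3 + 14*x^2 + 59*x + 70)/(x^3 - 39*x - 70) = (x + 7)/(x - 7)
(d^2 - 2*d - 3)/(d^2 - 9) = (d + 1)/(d + 3)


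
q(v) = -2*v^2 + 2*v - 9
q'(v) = 2 - 4*v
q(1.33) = -9.88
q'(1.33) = -3.32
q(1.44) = -10.27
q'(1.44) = -3.76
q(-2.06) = -21.61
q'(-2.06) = 10.24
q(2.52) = -16.66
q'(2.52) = -8.08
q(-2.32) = -24.40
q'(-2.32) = 11.28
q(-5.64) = -83.90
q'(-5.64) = 24.56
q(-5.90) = -90.42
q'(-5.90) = 25.60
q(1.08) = -9.17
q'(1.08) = -2.32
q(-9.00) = -189.00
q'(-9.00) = 38.00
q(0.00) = -9.00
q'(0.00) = 2.00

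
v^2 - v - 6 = (v - 3)*(v + 2)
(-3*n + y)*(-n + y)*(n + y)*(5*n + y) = 15*n^4 - 2*n^3*y - 16*n^2*y^2 + 2*n*y^3 + y^4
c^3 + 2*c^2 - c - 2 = (c - 1)*(c + 1)*(c + 2)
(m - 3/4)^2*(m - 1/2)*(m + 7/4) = m^4 - m^3/4 - 35*m^2/16 + 129*m/64 - 63/128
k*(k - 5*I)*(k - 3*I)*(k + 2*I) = k^4 - 6*I*k^3 + k^2 - 30*I*k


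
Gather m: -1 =-1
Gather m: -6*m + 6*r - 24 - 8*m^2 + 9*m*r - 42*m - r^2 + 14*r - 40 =-8*m^2 + m*(9*r - 48) - r^2 + 20*r - 64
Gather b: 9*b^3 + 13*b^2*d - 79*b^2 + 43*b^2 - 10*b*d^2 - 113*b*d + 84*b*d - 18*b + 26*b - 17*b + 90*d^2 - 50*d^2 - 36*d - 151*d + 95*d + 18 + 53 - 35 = 9*b^3 + b^2*(13*d - 36) + b*(-10*d^2 - 29*d - 9) + 40*d^2 - 92*d + 36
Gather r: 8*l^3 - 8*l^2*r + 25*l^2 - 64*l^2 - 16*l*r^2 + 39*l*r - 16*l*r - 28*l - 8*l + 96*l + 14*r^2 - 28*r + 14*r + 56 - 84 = 8*l^3 - 39*l^2 + 60*l + r^2*(14 - 16*l) + r*(-8*l^2 + 23*l - 14) - 28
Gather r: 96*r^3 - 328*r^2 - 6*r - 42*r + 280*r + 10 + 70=96*r^3 - 328*r^2 + 232*r + 80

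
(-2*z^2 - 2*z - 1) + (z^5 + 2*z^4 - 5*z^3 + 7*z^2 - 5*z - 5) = z^5 + 2*z^4 - 5*z^3 + 5*z^2 - 7*z - 6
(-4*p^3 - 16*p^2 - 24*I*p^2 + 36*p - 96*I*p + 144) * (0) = 0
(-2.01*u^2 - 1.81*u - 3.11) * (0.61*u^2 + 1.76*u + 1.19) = -1.2261*u^4 - 4.6417*u^3 - 7.4746*u^2 - 7.6275*u - 3.7009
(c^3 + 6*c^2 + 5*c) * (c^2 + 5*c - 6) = c^5 + 11*c^4 + 29*c^3 - 11*c^2 - 30*c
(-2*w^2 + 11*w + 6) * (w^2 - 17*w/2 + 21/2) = -2*w^4 + 28*w^3 - 217*w^2/2 + 129*w/2 + 63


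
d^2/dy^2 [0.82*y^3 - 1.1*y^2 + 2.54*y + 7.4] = 4.92*y - 2.2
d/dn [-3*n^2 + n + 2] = 1 - 6*n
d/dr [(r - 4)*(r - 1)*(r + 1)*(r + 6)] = 4*r^3 + 6*r^2 - 50*r - 2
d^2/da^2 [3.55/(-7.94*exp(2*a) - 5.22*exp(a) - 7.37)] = (-3.55*(15.88*exp(a) + 5.22)*(31.76*exp(a) + 10.44)*exp(a) + (112.748*exp(a) + 18.531)*(7.94*exp(2*a) + 5.22*exp(a) + 7.37))*exp(a)/(7.94*exp(2*a) + 5.22*exp(a) + 7.37)^3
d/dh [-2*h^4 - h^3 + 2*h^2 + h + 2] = -8*h^3 - 3*h^2 + 4*h + 1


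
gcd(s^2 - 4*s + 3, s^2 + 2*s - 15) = s - 3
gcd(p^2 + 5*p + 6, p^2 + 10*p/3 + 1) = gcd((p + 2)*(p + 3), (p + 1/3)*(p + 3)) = p + 3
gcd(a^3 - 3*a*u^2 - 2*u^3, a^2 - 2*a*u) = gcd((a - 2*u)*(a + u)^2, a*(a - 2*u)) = -a + 2*u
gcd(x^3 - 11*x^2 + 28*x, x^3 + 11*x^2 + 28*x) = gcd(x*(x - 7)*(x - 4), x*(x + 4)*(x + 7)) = x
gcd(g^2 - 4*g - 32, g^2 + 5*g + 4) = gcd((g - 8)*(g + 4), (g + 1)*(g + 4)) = g + 4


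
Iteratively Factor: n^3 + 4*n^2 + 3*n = (n)*(n^2 + 4*n + 3) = n*(n + 1)*(n + 3)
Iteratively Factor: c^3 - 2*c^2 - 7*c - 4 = (c - 4)*(c^2 + 2*c + 1) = (c - 4)*(c + 1)*(c + 1)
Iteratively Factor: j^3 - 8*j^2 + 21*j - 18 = (j - 3)*(j^2 - 5*j + 6) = (j - 3)^2*(j - 2)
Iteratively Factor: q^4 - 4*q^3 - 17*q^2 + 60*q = (q + 4)*(q^3 - 8*q^2 + 15*q) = (q - 3)*(q + 4)*(q^2 - 5*q) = q*(q - 3)*(q + 4)*(q - 5)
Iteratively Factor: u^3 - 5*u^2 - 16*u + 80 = (u - 5)*(u^2 - 16) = (u - 5)*(u + 4)*(u - 4)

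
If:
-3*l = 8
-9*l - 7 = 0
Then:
No Solution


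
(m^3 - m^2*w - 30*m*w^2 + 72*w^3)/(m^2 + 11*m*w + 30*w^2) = (m^2 - 7*m*w + 12*w^2)/(m + 5*w)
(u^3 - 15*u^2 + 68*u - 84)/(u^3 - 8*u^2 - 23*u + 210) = (u - 2)/(u + 5)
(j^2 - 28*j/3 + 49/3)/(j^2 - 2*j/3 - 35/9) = 3*(j - 7)/(3*j + 5)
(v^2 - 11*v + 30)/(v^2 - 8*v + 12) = (v - 5)/(v - 2)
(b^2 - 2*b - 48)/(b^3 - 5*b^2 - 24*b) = (b + 6)/(b*(b + 3))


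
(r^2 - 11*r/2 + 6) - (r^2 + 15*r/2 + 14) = -13*r - 8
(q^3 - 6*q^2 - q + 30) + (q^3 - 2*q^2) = 2*q^3 - 8*q^2 - q + 30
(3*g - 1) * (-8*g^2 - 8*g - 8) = -24*g^3 - 16*g^2 - 16*g + 8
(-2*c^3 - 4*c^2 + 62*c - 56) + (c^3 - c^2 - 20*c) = -c^3 - 5*c^2 + 42*c - 56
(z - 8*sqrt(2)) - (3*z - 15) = -2*z - 8*sqrt(2) + 15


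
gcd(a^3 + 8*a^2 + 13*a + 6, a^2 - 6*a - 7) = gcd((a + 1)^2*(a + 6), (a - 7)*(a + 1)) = a + 1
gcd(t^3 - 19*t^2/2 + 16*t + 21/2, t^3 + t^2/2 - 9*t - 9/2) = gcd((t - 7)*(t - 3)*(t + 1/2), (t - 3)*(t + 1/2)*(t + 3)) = t^2 - 5*t/2 - 3/2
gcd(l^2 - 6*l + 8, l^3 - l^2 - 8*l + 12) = l - 2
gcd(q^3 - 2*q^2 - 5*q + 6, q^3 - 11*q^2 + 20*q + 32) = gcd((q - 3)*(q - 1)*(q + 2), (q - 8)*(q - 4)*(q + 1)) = 1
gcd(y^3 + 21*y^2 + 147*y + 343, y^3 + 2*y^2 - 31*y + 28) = y + 7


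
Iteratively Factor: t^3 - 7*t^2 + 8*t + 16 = (t - 4)*(t^2 - 3*t - 4) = (t - 4)*(t + 1)*(t - 4)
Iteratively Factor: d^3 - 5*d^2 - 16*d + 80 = (d - 4)*(d^2 - d - 20) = (d - 5)*(d - 4)*(d + 4)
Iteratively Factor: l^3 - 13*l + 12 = (l + 4)*(l^2 - 4*l + 3) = (l - 1)*(l + 4)*(l - 3)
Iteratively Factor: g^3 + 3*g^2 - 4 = (g + 2)*(g^2 + g - 2) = (g + 2)^2*(g - 1)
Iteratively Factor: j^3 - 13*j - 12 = (j + 1)*(j^2 - j - 12) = (j + 1)*(j + 3)*(j - 4)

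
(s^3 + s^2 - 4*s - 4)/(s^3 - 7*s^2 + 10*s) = (s^2 + 3*s + 2)/(s*(s - 5))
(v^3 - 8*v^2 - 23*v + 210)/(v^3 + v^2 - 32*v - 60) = (v - 7)/(v + 2)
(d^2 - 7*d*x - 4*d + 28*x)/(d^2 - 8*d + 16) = (d - 7*x)/(d - 4)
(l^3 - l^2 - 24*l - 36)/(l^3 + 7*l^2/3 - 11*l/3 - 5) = 3*(l^2 - 4*l - 12)/(3*l^2 - 2*l - 5)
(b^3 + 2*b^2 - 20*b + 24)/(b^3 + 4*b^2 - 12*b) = (b - 2)/b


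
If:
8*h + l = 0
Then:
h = -l/8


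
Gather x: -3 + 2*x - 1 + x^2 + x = x^2 + 3*x - 4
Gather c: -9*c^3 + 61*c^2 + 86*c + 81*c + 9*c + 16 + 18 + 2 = -9*c^3 + 61*c^2 + 176*c + 36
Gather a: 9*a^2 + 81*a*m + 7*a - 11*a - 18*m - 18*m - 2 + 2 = 9*a^2 + a*(81*m - 4) - 36*m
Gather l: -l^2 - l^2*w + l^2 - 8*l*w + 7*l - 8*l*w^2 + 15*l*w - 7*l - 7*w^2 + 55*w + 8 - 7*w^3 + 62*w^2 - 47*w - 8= -l^2*w + l*(-8*w^2 + 7*w) - 7*w^3 + 55*w^2 + 8*w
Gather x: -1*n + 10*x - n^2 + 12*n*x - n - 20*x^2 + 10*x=-n^2 - 2*n - 20*x^2 + x*(12*n + 20)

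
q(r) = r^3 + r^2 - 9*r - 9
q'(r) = 3*r^2 + 2*r - 9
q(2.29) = -12.36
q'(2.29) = 11.31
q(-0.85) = -1.24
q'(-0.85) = -8.53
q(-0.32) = -6.05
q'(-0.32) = -9.33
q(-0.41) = -5.21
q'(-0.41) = -9.32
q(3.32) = 8.74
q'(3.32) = 30.71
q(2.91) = -2.08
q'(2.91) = 22.22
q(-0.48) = -4.56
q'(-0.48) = -9.27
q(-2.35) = 4.69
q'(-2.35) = 2.87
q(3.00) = 0.00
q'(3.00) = 24.00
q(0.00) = -9.00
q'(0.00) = -9.00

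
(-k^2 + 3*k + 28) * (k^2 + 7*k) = -k^4 - 4*k^3 + 49*k^2 + 196*k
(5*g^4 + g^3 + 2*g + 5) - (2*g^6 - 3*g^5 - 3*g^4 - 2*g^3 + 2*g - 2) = -2*g^6 + 3*g^5 + 8*g^4 + 3*g^3 + 7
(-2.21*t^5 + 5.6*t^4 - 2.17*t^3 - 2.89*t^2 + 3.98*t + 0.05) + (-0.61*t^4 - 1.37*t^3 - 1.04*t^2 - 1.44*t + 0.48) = -2.21*t^5 + 4.99*t^4 - 3.54*t^3 - 3.93*t^2 + 2.54*t + 0.53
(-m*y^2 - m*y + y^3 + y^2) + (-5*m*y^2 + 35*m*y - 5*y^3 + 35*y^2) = -6*m*y^2 + 34*m*y - 4*y^3 + 36*y^2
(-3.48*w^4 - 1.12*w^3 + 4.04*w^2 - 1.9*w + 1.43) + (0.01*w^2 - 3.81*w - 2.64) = -3.48*w^4 - 1.12*w^3 + 4.05*w^2 - 5.71*w - 1.21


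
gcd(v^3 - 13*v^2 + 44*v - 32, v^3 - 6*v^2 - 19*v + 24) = v^2 - 9*v + 8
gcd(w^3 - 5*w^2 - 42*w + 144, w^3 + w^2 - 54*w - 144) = w^2 - 2*w - 48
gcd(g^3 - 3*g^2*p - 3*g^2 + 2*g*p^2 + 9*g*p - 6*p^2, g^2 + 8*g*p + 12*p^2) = 1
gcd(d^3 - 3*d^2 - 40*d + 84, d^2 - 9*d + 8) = 1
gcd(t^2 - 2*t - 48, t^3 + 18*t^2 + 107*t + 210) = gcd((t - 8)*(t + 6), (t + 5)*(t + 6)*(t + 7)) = t + 6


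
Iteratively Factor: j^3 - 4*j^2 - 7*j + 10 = (j + 2)*(j^2 - 6*j + 5) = (j - 5)*(j + 2)*(j - 1)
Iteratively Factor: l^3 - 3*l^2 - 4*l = (l - 4)*(l^2 + l) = l*(l - 4)*(l + 1)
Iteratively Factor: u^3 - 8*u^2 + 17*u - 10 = (u - 1)*(u^2 - 7*u + 10) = (u - 5)*(u - 1)*(u - 2)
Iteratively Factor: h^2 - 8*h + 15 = (h - 3)*(h - 5)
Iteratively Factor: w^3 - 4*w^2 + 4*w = (w - 2)*(w^2 - 2*w) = w*(w - 2)*(w - 2)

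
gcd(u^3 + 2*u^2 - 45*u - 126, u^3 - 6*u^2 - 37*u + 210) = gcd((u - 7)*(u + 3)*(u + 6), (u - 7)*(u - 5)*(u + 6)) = u^2 - u - 42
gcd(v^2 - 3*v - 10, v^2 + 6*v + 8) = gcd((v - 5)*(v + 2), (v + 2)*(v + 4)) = v + 2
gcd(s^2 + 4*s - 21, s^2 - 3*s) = s - 3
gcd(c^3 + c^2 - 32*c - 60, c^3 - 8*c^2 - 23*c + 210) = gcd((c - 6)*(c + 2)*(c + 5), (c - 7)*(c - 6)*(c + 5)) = c^2 - c - 30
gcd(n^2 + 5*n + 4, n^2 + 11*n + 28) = n + 4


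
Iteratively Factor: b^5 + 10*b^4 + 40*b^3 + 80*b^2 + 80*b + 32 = (b + 2)*(b^4 + 8*b^3 + 24*b^2 + 32*b + 16) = (b + 2)^2*(b^3 + 6*b^2 + 12*b + 8) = (b + 2)^3*(b^2 + 4*b + 4) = (b + 2)^4*(b + 2)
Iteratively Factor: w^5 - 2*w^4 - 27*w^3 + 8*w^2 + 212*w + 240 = (w + 3)*(w^4 - 5*w^3 - 12*w^2 + 44*w + 80) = (w + 2)*(w + 3)*(w^3 - 7*w^2 + 2*w + 40) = (w + 2)^2*(w + 3)*(w^2 - 9*w + 20) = (w - 4)*(w + 2)^2*(w + 3)*(w - 5)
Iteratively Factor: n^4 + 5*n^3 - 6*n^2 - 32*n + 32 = (n + 4)*(n^3 + n^2 - 10*n + 8) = (n - 2)*(n + 4)*(n^2 + 3*n - 4) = (n - 2)*(n - 1)*(n + 4)*(n + 4)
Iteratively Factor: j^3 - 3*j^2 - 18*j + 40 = (j - 2)*(j^2 - j - 20) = (j - 5)*(j - 2)*(j + 4)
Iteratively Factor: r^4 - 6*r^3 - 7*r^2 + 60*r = (r + 3)*(r^3 - 9*r^2 + 20*r) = (r - 4)*(r + 3)*(r^2 - 5*r) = r*(r - 4)*(r + 3)*(r - 5)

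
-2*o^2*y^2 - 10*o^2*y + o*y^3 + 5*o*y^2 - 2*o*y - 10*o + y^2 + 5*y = (-2*o + y)*(y + 5)*(o*y + 1)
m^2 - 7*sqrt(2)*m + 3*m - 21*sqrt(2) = (m + 3)*(m - 7*sqrt(2))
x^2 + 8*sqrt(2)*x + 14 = (x + sqrt(2))*(x + 7*sqrt(2))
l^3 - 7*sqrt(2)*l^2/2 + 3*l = l*(l - 3*sqrt(2))*(l - sqrt(2)/2)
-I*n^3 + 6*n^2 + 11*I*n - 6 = (n + 2*I)*(n + 3*I)*(-I*n + 1)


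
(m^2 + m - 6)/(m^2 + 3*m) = (m - 2)/m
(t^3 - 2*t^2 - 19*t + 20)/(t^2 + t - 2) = (t^2 - t - 20)/(t + 2)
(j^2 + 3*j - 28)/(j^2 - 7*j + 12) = (j + 7)/(j - 3)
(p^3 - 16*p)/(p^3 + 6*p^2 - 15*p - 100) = p*(p + 4)/(p^2 + 10*p + 25)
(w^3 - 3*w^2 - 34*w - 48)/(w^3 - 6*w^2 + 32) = (w^2 - 5*w - 24)/(w^2 - 8*w + 16)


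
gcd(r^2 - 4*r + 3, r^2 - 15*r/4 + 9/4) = r - 3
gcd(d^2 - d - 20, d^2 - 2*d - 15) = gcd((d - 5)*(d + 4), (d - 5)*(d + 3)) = d - 5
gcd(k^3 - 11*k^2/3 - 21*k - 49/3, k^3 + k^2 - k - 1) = k + 1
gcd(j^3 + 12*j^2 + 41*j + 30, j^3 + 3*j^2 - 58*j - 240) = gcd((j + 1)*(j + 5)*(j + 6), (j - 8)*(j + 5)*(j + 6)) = j^2 + 11*j + 30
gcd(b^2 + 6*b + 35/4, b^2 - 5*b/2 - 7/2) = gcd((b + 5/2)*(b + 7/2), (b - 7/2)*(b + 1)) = 1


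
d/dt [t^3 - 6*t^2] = 3*t*(t - 4)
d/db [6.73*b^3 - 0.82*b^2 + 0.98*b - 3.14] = 20.19*b^2 - 1.64*b + 0.98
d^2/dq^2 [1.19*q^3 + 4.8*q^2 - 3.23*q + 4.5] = 7.14*q + 9.6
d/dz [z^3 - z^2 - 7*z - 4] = 3*z^2 - 2*z - 7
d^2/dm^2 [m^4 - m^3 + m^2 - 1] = 12*m^2 - 6*m + 2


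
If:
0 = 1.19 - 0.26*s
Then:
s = 4.58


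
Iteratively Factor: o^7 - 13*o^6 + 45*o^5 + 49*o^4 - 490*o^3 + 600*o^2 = (o)*(o^6 - 13*o^5 + 45*o^4 + 49*o^3 - 490*o^2 + 600*o) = o*(o - 5)*(o^5 - 8*o^4 + 5*o^3 + 74*o^2 - 120*o) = o^2*(o - 5)*(o^4 - 8*o^3 + 5*o^2 + 74*o - 120) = o^2*(o - 5)*(o + 3)*(o^3 - 11*o^2 + 38*o - 40) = o^2*(o - 5)^2*(o + 3)*(o^2 - 6*o + 8) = o^2*(o - 5)^2*(o - 4)*(o + 3)*(o - 2)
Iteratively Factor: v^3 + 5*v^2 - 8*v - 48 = (v + 4)*(v^2 + v - 12) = (v - 3)*(v + 4)*(v + 4)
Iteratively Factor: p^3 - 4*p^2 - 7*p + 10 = (p + 2)*(p^2 - 6*p + 5) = (p - 5)*(p + 2)*(p - 1)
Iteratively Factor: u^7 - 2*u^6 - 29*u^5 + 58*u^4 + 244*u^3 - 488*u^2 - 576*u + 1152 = (u - 2)*(u^6 - 29*u^4 + 244*u^2 - 576) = (u - 2)^2*(u^5 + 2*u^4 - 25*u^3 - 50*u^2 + 144*u + 288) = (u - 3)*(u - 2)^2*(u^4 + 5*u^3 - 10*u^2 - 80*u - 96) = (u - 3)*(u - 2)^2*(u + 2)*(u^3 + 3*u^2 - 16*u - 48) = (u - 3)*(u - 2)^2*(u + 2)*(u + 4)*(u^2 - u - 12) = (u - 3)*(u - 2)^2*(u + 2)*(u + 3)*(u + 4)*(u - 4)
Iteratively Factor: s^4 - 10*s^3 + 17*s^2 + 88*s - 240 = (s - 5)*(s^3 - 5*s^2 - 8*s + 48) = (s - 5)*(s - 4)*(s^2 - s - 12) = (s - 5)*(s - 4)^2*(s + 3)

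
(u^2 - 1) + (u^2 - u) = 2*u^2 - u - 1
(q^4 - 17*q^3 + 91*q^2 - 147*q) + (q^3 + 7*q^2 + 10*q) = q^4 - 16*q^3 + 98*q^2 - 137*q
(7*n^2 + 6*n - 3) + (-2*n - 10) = 7*n^2 + 4*n - 13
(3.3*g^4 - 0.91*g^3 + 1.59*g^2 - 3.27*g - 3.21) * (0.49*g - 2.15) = 1.617*g^5 - 7.5409*g^4 + 2.7356*g^3 - 5.0208*g^2 + 5.4576*g + 6.9015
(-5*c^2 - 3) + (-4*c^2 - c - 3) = -9*c^2 - c - 6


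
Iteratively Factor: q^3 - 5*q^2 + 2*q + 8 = (q - 4)*(q^2 - q - 2) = (q - 4)*(q - 2)*(q + 1)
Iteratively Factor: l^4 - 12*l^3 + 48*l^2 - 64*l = (l - 4)*(l^3 - 8*l^2 + 16*l) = l*(l - 4)*(l^2 - 8*l + 16) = l*(l - 4)^2*(l - 4)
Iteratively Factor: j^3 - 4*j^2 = (j)*(j^2 - 4*j) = j*(j - 4)*(j)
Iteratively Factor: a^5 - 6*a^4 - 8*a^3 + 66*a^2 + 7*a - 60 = (a - 4)*(a^4 - 2*a^3 - 16*a^2 + 2*a + 15) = (a - 5)*(a - 4)*(a^3 + 3*a^2 - a - 3) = (a - 5)*(a - 4)*(a + 1)*(a^2 + 2*a - 3) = (a - 5)*(a - 4)*(a + 1)*(a + 3)*(a - 1)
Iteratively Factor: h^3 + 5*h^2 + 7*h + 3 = (h + 3)*(h^2 + 2*h + 1) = (h + 1)*(h + 3)*(h + 1)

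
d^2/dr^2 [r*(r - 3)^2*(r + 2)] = 12*r^2 - 24*r - 6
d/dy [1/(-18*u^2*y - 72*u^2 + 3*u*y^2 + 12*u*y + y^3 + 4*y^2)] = (18*u^2 - 6*u*y - 12*u - 3*y^2 - 8*y)/(-18*u^2*y - 72*u^2 + 3*u*y^2 + 12*u*y + y^3 + 4*y^2)^2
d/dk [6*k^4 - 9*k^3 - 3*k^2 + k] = 24*k^3 - 27*k^2 - 6*k + 1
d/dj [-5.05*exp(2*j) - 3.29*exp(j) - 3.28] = (-10.1*exp(j) - 3.29)*exp(j)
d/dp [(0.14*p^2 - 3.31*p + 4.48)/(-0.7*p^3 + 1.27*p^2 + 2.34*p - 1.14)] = (0.098*p^4 - 4.634*p^3 + 13.9393*p^2 - 11.6984*p - 6.7098)/(0.49*p^6 - 1.778*p^5 - 1.6631*p^4 + 7.5396*p^3 + 2.58*p^2 - 5.3352*p + 1.2996)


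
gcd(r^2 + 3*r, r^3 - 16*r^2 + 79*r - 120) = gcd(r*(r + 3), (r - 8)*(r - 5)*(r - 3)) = 1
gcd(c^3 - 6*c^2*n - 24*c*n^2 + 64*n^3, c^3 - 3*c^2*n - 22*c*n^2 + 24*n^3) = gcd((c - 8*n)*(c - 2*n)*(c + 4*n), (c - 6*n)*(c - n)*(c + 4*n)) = c + 4*n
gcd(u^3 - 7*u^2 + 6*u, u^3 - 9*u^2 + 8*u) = u^2 - u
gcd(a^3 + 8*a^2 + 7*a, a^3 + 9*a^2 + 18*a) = a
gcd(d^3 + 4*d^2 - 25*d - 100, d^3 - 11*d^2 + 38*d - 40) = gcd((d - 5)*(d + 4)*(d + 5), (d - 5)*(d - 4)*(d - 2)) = d - 5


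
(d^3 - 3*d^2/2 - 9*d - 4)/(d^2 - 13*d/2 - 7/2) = (d^2 - 2*d - 8)/(d - 7)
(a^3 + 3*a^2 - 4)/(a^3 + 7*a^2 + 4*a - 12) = (a + 2)/(a + 6)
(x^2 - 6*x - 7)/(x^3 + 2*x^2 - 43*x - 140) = (x + 1)/(x^2 + 9*x + 20)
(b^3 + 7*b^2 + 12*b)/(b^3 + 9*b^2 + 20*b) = (b + 3)/(b + 5)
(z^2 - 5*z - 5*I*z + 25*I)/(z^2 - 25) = (z - 5*I)/(z + 5)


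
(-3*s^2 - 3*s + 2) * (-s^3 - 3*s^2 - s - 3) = 3*s^5 + 12*s^4 + 10*s^3 + 6*s^2 + 7*s - 6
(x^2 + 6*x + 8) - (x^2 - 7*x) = 13*x + 8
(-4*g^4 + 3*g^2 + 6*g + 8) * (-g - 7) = 4*g^5 + 28*g^4 - 3*g^3 - 27*g^2 - 50*g - 56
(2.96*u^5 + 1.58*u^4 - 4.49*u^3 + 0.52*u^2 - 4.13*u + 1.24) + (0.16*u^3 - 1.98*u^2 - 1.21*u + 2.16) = 2.96*u^5 + 1.58*u^4 - 4.33*u^3 - 1.46*u^2 - 5.34*u + 3.4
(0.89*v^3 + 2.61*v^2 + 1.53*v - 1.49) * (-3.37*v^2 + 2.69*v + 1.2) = -2.9993*v^5 - 6.4016*v^4 + 2.9328*v^3 + 12.269*v^2 - 2.1721*v - 1.788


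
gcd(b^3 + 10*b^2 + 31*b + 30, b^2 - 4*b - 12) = b + 2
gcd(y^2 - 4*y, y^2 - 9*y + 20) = y - 4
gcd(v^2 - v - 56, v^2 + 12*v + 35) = v + 7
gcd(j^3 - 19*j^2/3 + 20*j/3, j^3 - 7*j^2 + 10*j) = j^2 - 5*j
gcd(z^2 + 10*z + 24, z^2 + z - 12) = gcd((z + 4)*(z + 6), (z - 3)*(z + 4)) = z + 4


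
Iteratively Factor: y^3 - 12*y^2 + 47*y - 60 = (y - 3)*(y^2 - 9*y + 20) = (y - 4)*(y - 3)*(y - 5)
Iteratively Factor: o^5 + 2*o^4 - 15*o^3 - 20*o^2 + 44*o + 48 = (o + 1)*(o^4 + o^3 - 16*o^2 - 4*o + 48) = (o + 1)*(o + 2)*(o^3 - o^2 - 14*o + 24) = (o - 2)*(o + 1)*(o + 2)*(o^2 + o - 12) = (o - 2)*(o + 1)*(o + 2)*(o + 4)*(o - 3)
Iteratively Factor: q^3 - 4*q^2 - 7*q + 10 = (q - 5)*(q^2 + q - 2) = (q - 5)*(q - 1)*(q + 2)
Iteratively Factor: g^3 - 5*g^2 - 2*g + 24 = (g - 3)*(g^2 - 2*g - 8) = (g - 4)*(g - 3)*(g + 2)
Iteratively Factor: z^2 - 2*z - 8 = (z + 2)*(z - 4)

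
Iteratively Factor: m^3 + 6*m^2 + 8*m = (m)*(m^2 + 6*m + 8) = m*(m + 4)*(m + 2)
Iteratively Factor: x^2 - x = (x)*(x - 1)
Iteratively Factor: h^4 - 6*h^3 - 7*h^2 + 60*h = (h - 4)*(h^3 - 2*h^2 - 15*h) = (h - 5)*(h - 4)*(h^2 + 3*h) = (h - 5)*(h - 4)*(h + 3)*(h)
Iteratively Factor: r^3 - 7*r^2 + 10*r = (r)*(r^2 - 7*r + 10) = r*(r - 5)*(r - 2)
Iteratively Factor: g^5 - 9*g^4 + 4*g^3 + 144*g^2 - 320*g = (g + 4)*(g^4 - 13*g^3 + 56*g^2 - 80*g) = g*(g + 4)*(g^3 - 13*g^2 + 56*g - 80) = g*(g - 4)*(g + 4)*(g^2 - 9*g + 20) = g*(g - 4)^2*(g + 4)*(g - 5)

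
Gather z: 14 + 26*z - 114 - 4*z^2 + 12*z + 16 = -4*z^2 + 38*z - 84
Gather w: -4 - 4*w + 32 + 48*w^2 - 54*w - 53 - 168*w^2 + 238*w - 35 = -120*w^2 + 180*w - 60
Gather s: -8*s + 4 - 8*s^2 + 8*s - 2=2 - 8*s^2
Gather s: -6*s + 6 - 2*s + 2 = 8 - 8*s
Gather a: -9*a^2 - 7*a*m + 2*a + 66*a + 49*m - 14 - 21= -9*a^2 + a*(68 - 7*m) + 49*m - 35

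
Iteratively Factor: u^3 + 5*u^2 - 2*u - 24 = (u + 3)*(u^2 + 2*u - 8) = (u - 2)*(u + 3)*(u + 4)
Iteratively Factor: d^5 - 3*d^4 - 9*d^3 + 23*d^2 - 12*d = (d)*(d^4 - 3*d^3 - 9*d^2 + 23*d - 12) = d*(d - 1)*(d^3 - 2*d^2 - 11*d + 12) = d*(d - 1)*(d + 3)*(d^2 - 5*d + 4) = d*(d - 4)*(d - 1)*(d + 3)*(d - 1)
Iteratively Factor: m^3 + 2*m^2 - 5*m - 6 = (m - 2)*(m^2 + 4*m + 3) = (m - 2)*(m + 3)*(m + 1)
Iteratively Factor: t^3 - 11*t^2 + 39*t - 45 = (t - 3)*(t^2 - 8*t + 15) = (t - 3)^2*(t - 5)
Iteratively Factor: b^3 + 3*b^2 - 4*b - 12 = (b - 2)*(b^2 + 5*b + 6) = (b - 2)*(b + 3)*(b + 2)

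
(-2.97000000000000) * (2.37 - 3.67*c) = 10.8999*c - 7.0389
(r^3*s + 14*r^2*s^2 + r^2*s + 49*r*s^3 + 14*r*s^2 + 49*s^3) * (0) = 0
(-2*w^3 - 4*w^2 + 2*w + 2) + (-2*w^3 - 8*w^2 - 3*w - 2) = -4*w^3 - 12*w^2 - w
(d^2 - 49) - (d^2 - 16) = -33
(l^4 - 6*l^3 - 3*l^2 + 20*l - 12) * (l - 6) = l^5 - 12*l^4 + 33*l^3 + 38*l^2 - 132*l + 72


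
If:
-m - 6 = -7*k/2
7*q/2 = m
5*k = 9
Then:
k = 9/5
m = 3/10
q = 3/35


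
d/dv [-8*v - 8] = -8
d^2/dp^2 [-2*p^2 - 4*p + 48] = -4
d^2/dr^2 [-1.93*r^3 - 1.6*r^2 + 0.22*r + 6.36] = -11.58*r - 3.2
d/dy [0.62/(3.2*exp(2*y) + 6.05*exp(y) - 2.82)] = (-3.968*exp(y) - 3.751)*exp(y)/(3.2*exp(2*y) + 6.05*exp(y) - 2.82)^2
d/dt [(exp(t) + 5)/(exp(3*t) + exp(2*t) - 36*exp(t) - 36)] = (-(exp(t) + 5)*(3*exp(2*t) + 2*exp(t) - 36) + exp(3*t) + exp(2*t) - 36*exp(t) - 36)*exp(t)/(exp(3*t) + exp(2*t) - 36*exp(t) - 36)^2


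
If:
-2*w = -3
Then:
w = 3/2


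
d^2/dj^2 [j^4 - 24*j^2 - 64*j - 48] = 12*j^2 - 48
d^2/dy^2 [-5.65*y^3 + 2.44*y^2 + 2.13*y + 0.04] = 4.88 - 33.9*y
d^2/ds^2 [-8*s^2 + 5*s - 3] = -16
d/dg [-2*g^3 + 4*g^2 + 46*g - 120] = -6*g^2 + 8*g + 46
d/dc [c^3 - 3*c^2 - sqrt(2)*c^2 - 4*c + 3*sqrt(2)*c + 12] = 3*c^2 - 6*c - 2*sqrt(2)*c - 4 + 3*sqrt(2)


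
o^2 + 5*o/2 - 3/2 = (o - 1/2)*(o + 3)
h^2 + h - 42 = (h - 6)*(h + 7)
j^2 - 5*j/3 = j*(j - 5/3)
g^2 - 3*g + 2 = (g - 2)*(g - 1)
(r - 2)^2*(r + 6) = r^3 + 2*r^2 - 20*r + 24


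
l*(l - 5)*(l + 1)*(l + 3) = l^4 - l^3 - 17*l^2 - 15*l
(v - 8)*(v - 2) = v^2 - 10*v + 16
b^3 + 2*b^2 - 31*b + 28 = (b - 4)*(b - 1)*(b + 7)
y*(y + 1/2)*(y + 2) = y^3 + 5*y^2/2 + y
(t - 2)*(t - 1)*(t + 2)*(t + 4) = t^4 + 3*t^3 - 8*t^2 - 12*t + 16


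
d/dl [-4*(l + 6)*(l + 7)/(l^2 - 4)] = 4*(13*l^2 + 92*l + 52)/(l^4 - 8*l^2 + 16)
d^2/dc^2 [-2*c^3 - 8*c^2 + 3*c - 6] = -12*c - 16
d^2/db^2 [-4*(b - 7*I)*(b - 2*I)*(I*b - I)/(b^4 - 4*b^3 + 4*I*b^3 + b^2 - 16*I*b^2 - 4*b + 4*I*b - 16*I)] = (-8*I*b^9 + b^8*(-216 + 24*I) + b^7*(1584 - 264*I) + b^6*(-6456 - 1000*I) + b^5*(23832 - 1392*I) + b^4*(-50688 + 16656*I) + b^3*(66120 - 38864*I) + b^2*(-49536 + 16176*I) + b*(51264 + 96960*I) + 19200 - 42496*I)/(b^12 + b^11*(-12 + 12*I) + b^10*(3 - 144*I) + b^9*(476 + 548*I) + b^8*(-2301 - 432*I) + b^7*(4572 - 1500*I) + b^6*(-6911 + 3664*I) + b^5*(10740 - 7668*I) + b^4*(-6912 + 12144*I) + b^3*(9728 - 8704*I) + b^2*(-2304 + 12288*I) + b*(3072 - 3072*I) + 4096*I)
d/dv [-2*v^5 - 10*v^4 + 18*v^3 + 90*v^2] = 2*v*(-5*v^3 - 20*v^2 + 27*v + 90)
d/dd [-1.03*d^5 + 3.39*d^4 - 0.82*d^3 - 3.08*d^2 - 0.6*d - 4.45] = -5.15*d^4 + 13.56*d^3 - 2.46*d^2 - 6.16*d - 0.6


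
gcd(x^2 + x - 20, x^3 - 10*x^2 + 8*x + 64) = x - 4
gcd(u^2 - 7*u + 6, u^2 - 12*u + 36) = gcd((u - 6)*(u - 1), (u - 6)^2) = u - 6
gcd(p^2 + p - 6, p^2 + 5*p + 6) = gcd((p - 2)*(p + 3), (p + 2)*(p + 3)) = p + 3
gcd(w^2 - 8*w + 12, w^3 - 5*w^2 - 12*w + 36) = w^2 - 8*w + 12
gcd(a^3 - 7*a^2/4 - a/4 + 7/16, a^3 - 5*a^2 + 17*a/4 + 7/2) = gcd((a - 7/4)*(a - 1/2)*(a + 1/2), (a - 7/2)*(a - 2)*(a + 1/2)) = a + 1/2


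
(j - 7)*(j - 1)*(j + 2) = j^3 - 6*j^2 - 9*j + 14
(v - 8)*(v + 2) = v^2 - 6*v - 16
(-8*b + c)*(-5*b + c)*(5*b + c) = 200*b^3 - 25*b^2*c - 8*b*c^2 + c^3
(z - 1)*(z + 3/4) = z^2 - z/4 - 3/4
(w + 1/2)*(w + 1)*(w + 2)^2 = w^4 + 11*w^3/2 + 21*w^2/2 + 8*w + 2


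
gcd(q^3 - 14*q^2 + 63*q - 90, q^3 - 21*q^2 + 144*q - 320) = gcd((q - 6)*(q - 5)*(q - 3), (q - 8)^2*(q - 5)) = q - 5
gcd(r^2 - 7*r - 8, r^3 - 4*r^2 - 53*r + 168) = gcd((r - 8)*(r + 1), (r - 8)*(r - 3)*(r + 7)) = r - 8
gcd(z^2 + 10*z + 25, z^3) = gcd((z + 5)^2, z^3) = 1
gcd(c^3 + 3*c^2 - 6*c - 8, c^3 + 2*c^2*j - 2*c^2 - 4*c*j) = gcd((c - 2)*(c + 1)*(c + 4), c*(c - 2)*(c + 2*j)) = c - 2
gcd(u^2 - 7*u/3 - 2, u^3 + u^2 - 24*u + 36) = u - 3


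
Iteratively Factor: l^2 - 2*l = (l)*(l - 2)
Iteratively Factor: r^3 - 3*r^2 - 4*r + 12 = (r - 2)*(r^2 - r - 6) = (r - 2)*(r + 2)*(r - 3)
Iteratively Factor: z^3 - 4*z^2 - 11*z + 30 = (z + 3)*(z^2 - 7*z + 10) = (z - 5)*(z + 3)*(z - 2)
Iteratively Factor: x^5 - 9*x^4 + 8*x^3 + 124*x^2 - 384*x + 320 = (x - 5)*(x^4 - 4*x^3 - 12*x^2 + 64*x - 64) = (x - 5)*(x + 4)*(x^3 - 8*x^2 + 20*x - 16) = (x - 5)*(x - 2)*(x + 4)*(x^2 - 6*x + 8) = (x - 5)*(x - 2)^2*(x + 4)*(x - 4)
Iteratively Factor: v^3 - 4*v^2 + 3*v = (v - 3)*(v^2 - v) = (v - 3)*(v - 1)*(v)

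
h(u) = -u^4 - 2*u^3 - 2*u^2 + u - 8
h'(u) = -4*u^3 - 6*u^2 - 4*u + 1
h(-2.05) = -18.89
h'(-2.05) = 18.45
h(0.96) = -11.50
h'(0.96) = -11.91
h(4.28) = -532.73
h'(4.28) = -439.64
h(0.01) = -7.99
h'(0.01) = 0.96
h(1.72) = -31.13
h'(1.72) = -43.98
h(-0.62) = -9.06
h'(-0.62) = 2.13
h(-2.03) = -18.52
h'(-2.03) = 17.86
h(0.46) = -8.20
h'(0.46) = -2.50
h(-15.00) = -44348.00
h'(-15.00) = 12211.00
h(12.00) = -24476.00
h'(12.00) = -7823.00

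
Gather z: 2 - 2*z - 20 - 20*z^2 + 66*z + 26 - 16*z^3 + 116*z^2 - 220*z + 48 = -16*z^3 + 96*z^2 - 156*z + 56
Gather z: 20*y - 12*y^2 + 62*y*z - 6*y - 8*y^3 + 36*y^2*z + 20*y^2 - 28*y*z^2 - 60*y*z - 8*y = -8*y^3 + 8*y^2 - 28*y*z^2 + 6*y + z*(36*y^2 + 2*y)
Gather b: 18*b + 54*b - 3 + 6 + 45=72*b + 48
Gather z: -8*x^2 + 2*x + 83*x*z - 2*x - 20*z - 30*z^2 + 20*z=-8*x^2 + 83*x*z - 30*z^2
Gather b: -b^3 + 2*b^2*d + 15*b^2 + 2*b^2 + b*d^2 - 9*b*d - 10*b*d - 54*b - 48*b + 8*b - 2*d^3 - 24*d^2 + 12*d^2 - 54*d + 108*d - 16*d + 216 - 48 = -b^3 + b^2*(2*d + 17) + b*(d^2 - 19*d - 94) - 2*d^3 - 12*d^2 + 38*d + 168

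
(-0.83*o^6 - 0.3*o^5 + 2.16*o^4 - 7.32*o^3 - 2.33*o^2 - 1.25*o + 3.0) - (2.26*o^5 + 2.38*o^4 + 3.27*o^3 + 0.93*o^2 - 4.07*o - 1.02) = -0.83*o^6 - 2.56*o^5 - 0.22*o^4 - 10.59*o^3 - 3.26*o^2 + 2.82*o + 4.02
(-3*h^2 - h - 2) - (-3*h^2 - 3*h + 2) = 2*h - 4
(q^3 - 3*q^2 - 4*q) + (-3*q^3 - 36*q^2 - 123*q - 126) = -2*q^3 - 39*q^2 - 127*q - 126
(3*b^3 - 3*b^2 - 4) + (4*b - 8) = 3*b^3 - 3*b^2 + 4*b - 12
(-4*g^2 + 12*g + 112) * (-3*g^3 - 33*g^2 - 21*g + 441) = 12*g^5 + 96*g^4 - 648*g^3 - 5712*g^2 + 2940*g + 49392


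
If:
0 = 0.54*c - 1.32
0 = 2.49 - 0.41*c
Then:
No Solution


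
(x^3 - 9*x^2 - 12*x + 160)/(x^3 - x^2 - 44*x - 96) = (x - 5)/(x + 3)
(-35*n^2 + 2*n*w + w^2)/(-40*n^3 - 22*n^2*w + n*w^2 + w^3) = (7*n + w)/(8*n^2 + 6*n*w + w^2)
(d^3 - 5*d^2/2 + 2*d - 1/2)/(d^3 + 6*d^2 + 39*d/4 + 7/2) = 2*(2*d^3 - 5*d^2 + 4*d - 1)/(4*d^3 + 24*d^2 + 39*d + 14)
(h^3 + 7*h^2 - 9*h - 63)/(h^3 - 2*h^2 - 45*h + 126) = (h + 3)/(h - 6)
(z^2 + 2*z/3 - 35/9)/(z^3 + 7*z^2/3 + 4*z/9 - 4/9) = (9*z^2 + 6*z - 35)/(9*z^3 + 21*z^2 + 4*z - 4)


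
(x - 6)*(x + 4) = x^2 - 2*x - 24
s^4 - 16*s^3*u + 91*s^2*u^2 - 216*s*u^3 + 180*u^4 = (s - 6*u)*(s - 5*u)*(s - 3*u)*(s - 2*u)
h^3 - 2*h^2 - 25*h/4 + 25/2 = (h - 5/2)*(h - 2)*(h + 5/2)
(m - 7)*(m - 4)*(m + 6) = m^3 - 5*m^2 - 38*m + 168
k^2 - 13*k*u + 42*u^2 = (k - 7*u)*(k - 6*u)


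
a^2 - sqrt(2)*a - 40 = (a - 5*sqrt(2))*(a + 4*sqrt(2))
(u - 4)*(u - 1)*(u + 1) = u^3 - 4*u^2 - u + 4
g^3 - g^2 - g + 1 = (g - 1)^2*(g + 1)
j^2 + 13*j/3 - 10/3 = (j - 2/3)*(j + 5)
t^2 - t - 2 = (t - 2)*(t + 1)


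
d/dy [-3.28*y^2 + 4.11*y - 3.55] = 4.11 - 6.56*y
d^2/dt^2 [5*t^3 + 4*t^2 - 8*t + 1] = 30*t + 8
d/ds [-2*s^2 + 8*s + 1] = 8 - 4*s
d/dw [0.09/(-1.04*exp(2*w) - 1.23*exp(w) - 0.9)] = (0.1872*exp(w) + 0.1107)*exp(w)/(1.04*exp(2*w) + 1.23*exp(w) + 0.9)^2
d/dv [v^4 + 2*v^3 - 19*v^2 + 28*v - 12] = 4*v^3 + 6*v^2 - 38*v + 28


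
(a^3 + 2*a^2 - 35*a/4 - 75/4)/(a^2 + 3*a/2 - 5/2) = (2*a^2 - a - 15)/(2*(a - 1))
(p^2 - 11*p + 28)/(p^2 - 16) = (p - 7)/(p + 4)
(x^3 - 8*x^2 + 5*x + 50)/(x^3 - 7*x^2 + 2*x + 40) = (x - 5)/(x - 4)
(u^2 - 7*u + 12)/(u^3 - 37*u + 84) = 1/(u + 7)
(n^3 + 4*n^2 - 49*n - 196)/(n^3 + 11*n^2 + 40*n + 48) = (n^2 - 49)/(n^2 + 7*n + 12)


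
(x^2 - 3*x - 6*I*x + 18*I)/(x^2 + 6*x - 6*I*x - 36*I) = (x - 3)/(x + 6)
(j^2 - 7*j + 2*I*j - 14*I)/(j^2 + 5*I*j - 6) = (j - 7)/(j + 3*I)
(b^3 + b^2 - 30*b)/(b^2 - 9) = b*(b^2 + b - 30)/(b^2 - 9)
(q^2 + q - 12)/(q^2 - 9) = (q + 4)/(q + 3)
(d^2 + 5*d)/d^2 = (d + 5)/d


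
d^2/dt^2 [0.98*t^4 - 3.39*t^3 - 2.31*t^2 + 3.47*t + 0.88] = 11.76*t^2 - 20.34*t - 4.62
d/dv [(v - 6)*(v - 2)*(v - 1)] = 3*v^2 - 18*v + 20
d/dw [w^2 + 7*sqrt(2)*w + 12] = 2*w + 7*sqrt(2)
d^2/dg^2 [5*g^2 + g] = 10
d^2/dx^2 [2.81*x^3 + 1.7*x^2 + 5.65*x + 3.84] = 16.86*x + 3.4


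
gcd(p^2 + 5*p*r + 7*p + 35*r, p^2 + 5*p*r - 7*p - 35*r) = p + 5*r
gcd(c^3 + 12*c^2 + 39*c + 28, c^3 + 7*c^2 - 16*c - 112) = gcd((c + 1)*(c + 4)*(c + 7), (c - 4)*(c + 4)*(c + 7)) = c^2 + 11*c + 28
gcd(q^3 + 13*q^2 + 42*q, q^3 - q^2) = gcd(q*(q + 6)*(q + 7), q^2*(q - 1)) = q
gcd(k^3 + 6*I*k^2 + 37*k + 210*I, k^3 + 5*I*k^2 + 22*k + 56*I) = k + 7*I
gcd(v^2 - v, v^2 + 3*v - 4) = v - 1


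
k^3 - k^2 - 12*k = k*(k - 4)*(k + 3)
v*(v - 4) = v^2 - 4*v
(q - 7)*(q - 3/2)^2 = q^3 - 10*q^2 + 93*q/4 - 63/4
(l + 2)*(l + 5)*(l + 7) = l^3 + 14*l^2 + 59*l + 70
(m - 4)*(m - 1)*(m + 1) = m^3 - 4*m^2 - m + 4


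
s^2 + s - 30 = (s - 5)*(s + 6)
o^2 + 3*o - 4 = (o - 1)*(o + 4)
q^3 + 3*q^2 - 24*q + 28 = (q - 2)^2*(q + 7)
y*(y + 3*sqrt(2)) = y^2 + 3*sqrt(2)*y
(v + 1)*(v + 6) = v^2 + 7*v + 6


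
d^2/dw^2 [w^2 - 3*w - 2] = 2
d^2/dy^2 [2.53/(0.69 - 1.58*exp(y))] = (-6.315892*exp(y) - 2.758206)*exp(y)/(1.58*exp(y) - 0.69)^3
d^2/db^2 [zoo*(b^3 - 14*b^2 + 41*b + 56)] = zoo*(b + 1)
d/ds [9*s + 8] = 9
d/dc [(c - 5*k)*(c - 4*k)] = 2*c - 9*k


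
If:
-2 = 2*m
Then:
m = -1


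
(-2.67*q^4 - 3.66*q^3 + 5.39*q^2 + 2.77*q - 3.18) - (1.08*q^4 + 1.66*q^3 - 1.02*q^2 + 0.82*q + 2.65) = -3.75*q^4 - 5.32*q^3 + 6.41*q^2 + 1.95*q - 5.83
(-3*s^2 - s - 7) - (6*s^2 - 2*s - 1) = -9*s^2 + s - 6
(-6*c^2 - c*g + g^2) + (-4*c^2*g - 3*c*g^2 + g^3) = -4*c^2*g - 6*c^2 - 3*c*g^2 - c*g + g^3 + g^2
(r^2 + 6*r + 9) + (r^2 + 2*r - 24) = 2*r^2 + 8*r - 15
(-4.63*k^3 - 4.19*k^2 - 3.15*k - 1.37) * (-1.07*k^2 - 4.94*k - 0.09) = 4.9541*k^5 + 27.3555*k^4 + 24.4858*k^3 + 17.404*k^2 + 7.0513*k + 0.1233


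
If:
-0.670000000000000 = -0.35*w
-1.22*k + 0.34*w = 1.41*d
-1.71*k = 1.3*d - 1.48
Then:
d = -0.84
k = 1.50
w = 1.91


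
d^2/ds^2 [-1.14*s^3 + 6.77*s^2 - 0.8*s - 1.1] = 13.54 - 6.84*s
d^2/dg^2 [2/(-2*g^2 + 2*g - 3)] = 8*(2*g^2 - 2*g - 2*(2*g - 1)^2 + 3)/(2*g^2 - 2*g + 3)^3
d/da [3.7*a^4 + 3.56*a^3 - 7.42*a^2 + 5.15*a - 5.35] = 14.8*a^3 + 10.68*a^2 - 14.84*a + 5.15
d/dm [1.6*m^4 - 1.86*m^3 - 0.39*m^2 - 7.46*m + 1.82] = 6.4*m^3 - 5.58*m^2 - 0.78*m - 7.46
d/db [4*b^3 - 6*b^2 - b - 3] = 12*b^2 - 12*b - 1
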